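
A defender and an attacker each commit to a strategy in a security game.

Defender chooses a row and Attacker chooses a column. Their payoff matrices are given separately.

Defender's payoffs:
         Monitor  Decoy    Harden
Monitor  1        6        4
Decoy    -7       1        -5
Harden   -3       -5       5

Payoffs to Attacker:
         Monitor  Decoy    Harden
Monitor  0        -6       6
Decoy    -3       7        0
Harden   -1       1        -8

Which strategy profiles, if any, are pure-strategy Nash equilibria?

(Monitor, Monitor): Attacker can switch to Harden (0 → 6). Not NE.
(Monitor, Decoy): Attacker can switch to Monitor (-6 → 0). Not NE.
(Monitor, Harden): Defender can switch to Harden (4 → 5). Not NE.
(Decoy, Monitor): Defender can switch to Monitor (-7 → 1). Not NE.
(Decoy, Decoy): Defender can switch to Monitor (1 → 6). Not NE.
(Decoy, Harden): Defender can switch to Monitor (-5 → 4). Not NE.
(Harden, Monitor): Defender can switch to Monitor (-3 → 1). Not NE.
(Harden, Decoy): Defender can switch to Monitor (-5 → 6). Not NE.
(Harden, Harden): Attacker can switch to Monitor (-8 → -1). Not NE.

none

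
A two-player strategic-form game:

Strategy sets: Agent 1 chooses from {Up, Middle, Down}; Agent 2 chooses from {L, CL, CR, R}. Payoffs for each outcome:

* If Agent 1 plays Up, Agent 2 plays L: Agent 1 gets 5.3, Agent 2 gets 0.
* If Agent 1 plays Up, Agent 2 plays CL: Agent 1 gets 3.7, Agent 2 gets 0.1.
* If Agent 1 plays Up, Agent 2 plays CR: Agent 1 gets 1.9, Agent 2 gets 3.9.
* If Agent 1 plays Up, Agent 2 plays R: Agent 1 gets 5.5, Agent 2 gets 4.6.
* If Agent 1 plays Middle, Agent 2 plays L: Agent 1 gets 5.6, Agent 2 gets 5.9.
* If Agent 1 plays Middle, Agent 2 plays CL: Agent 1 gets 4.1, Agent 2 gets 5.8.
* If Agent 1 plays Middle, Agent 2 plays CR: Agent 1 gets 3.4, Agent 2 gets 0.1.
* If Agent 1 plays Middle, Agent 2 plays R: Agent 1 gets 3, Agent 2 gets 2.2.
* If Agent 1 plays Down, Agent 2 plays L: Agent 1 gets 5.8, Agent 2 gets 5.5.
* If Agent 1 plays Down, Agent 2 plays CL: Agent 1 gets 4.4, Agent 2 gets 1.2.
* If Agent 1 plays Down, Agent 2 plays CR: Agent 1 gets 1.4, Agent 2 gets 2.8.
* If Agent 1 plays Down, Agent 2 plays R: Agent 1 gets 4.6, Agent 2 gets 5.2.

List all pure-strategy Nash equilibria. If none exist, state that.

(Up, R) and (Down, L)

For each player, find the best response to each opponent profile; mutual best responses are the pure NE.
Agent 1 against L: payoffs 5.3, 5.6, 5.8 → best response Down.
Agent 1 against CL: payoffs 3.7, 4.1, 4.4 → best response Down.
Agent 1 against CR: payoffs 1.9, 3.4, 1.4 → best response Middle.
Agent 1 against R: payoffs 5.5, 3, 4.6 → best response Up.
Agent 2 against Up: payoffs 0, 0.1, 3.9, 4.6 → best response R.
Agent 2 against Middle: payoffs 5.9, 5.8, 0.1, 2.2 → best response L.
Agent 2 against Down: payoffs 5.5, 1.2, 2.8, 5.2 → best response L.
Mutual best responses: (Up, R); (Down, L).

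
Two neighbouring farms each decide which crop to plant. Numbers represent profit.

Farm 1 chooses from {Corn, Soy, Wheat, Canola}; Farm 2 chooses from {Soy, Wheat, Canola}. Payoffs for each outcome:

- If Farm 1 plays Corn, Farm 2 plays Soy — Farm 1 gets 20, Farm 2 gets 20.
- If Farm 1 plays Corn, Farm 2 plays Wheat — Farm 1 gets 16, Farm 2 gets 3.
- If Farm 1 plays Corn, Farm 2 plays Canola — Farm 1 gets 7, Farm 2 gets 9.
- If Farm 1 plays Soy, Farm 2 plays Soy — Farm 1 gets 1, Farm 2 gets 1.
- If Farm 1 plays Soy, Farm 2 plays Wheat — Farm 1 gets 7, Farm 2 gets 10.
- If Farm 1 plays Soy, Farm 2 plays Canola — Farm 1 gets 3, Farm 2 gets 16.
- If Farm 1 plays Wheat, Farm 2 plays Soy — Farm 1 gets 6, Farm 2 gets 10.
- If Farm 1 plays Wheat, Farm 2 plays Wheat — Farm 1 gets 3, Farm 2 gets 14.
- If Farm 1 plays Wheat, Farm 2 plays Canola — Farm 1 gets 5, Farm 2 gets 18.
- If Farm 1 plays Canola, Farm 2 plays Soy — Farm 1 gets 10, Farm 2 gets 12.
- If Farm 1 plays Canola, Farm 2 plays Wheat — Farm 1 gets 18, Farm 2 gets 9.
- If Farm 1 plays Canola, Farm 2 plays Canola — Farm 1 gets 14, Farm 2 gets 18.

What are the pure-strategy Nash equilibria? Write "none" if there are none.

(Corn, Soy): Farm 1 gets 20, best alternative 10; Farm 2 gets 20, best alternative 9. No profitable deviation — NE.
(Corn, Wheat): Farm 1 can switch to Canola (16 → 18). Not NE.
(Corn, Canola): Farm 1 can switch to Canola (7 → 14). Not NE.
(Soy, Soy): Farm 1 can switch to Corn (1 → 20). Not NE.
(Soy, Wheat): Farm 1 can switch to Corn (7 → 16). Not NE.
(Soy, Canola): Farm 1 can switch to Corn (3 → 7). Not NE.
(Wheat, Soy): Farm 1 can switch to Corn (6 → 20). Not NE.
(Wheat, Wheat): Farm 1 can switch to Corn (3 → 16). Not NE.
(Wheat, Canola): Farm 1 can switch to Corn (5 → 7). Not NE.
(Canola, Soy): Farm 1 can switch to Corn (10 → 20). Not NE.
(Canola, Wheat): Farm 2 can switch to Soy (9 → 12). Not NE.
(Canola, Canola): Farm 1 gets 14, best alternative 7; Farm 2 gets 18, best alternative 12. No profitable deviation — NE.

The pure Nash equilibria are (Corn, Soy); (Canola, Canola).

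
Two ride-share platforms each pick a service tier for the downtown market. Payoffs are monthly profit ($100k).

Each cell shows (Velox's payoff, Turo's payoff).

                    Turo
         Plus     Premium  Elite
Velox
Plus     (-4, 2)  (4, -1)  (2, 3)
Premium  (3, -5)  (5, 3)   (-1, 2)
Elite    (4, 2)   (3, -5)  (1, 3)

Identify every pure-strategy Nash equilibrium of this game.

Velox against Plus: payoffs -4, 3, 4 → best response Elite.
Velox against Premium: payoffs 4, 5, 3 → best response Premium.
Velox against Elite: payoffs 2, -1, 1 → best response Plus.
Turo against Plus: payoffs 2, -1, 3 → best response Elite.
Turo against Premium: payoffs -5, 3, 2 → best response Premium.
Turo against Elite: payoffs 2, -5, 3 → best response Elite.
Mutual best responses: (Plus, Elite); (Premium, Premium).

Pure-strategy Nash equilibria: (Plus, Elite); (Premium, Premium)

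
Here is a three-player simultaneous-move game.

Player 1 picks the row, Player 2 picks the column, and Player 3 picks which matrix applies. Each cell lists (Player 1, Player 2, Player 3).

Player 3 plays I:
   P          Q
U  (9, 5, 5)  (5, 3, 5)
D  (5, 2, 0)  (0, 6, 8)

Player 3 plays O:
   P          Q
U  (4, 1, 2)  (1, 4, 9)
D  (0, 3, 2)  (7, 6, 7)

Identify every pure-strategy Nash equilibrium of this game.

Player 1 against (P, I): payoffs 9, 5 → best response U.
Player 1 against (P, O): payoffs 4, 0 → best response U.
Player 1 against (Q, I): payoffs 5, 0 → best response U.
Player 1 against (Q, O): payoffs 1, 7 → best response D.
Player 2 against (U, I): payoffs 5, 3 → best response P.
Player 2 against (U, O): payoffs 1, 4 → best response Q.
Player 2 against (D, I): payoffs 2, 6 → best response Q.
Player 2 against (D, O): payoffs 3, 6 → best response Q.
Player 3 against (U, P): payoffs 5, 2 → best response I.
Player 3 against (U, Q): payoffs 5, 9 → best response O.
Player 3 against (D, P): payoffs 0, 2 → best response O.
Player 3 against (D, Q): payoffs 8, 7 → best response I.
Mutual best responses: (U, P, I).

The unique pure-strategy Nash equilibrium is (U, P, I).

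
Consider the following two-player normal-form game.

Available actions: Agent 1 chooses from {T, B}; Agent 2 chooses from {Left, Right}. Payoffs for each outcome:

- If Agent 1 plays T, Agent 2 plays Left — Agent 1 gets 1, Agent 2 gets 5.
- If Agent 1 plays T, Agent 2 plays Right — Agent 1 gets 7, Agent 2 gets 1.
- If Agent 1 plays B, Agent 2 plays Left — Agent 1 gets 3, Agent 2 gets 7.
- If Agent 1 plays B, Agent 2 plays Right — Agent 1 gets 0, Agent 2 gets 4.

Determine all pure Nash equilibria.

(B, Left)

(T, Left): Agent 1 can switch to B (1 → 3). Not NE.
(T, Right): Agent 2 can switch to Left (1 → 5). Not NE.
(B, Left): Agent 1 gets 3, best alternative 1; Agent 2 gets 7, best alternative 4. No profitable deviation — NE.
(B, Right): Agent 1 can switch to T (0 → 7). Not NE.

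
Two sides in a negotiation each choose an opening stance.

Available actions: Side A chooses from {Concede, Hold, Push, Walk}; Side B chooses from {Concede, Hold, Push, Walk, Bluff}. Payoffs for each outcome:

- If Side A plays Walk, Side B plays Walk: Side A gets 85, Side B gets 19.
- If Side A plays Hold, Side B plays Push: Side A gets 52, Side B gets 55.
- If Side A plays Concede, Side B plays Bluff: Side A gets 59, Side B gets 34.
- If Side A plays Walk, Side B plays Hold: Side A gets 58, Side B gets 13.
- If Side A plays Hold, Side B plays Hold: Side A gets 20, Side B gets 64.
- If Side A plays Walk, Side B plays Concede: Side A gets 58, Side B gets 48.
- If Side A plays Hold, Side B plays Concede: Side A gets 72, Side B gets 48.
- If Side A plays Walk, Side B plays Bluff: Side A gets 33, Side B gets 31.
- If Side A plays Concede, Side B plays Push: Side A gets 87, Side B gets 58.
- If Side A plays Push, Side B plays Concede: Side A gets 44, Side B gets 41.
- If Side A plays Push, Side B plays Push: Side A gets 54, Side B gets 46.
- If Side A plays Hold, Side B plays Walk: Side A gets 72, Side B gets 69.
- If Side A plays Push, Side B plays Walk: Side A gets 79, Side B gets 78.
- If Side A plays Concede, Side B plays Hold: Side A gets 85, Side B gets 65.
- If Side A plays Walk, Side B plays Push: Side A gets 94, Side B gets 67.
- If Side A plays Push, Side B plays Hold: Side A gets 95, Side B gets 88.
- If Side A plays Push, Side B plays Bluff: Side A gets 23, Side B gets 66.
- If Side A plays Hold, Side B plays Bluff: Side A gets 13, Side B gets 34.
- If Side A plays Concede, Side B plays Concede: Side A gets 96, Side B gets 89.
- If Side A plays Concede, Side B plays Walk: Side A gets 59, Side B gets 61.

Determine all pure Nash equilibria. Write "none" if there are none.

Mark each player's best response to every combination of opponents' strategies; a profile where every player is best-responding is a pure Nash equilibrium.
Side A against Concede: payoffs 96, 72, 44, 58 → best response Concede.
Side A against Hold: payoffs 85, 20, 95, 58 → best response Push.
Side A against Push: payoffs 87, 52, 54, 94 → best response Walk.
Side A against Walk: payoffs 59, 72, 79, 85 → best response Walk.
Side A against Bluff: payoffs 59, 13, 23, 33 → best response Concede.
Side B against Concede: payoffs 89, 65, 58, 61, 34 → best response Concede.
Side B against Hold: payoffs 48, 64, 55, 69, 34 → best response Walk.
Side B against Push: payoffs 41, 88, 46, 78, 66 → best response Hold.
Side B against Walk: payoffs 48, 13, 67, 19, 31 → best response Push.
Mutual best responses: (Concede, Concede); (Push, Hold); (Walk, Push).

Pure-strategy Nash equilibria: (Concede, Concede) and (Push, Hold) and (Walk, Push)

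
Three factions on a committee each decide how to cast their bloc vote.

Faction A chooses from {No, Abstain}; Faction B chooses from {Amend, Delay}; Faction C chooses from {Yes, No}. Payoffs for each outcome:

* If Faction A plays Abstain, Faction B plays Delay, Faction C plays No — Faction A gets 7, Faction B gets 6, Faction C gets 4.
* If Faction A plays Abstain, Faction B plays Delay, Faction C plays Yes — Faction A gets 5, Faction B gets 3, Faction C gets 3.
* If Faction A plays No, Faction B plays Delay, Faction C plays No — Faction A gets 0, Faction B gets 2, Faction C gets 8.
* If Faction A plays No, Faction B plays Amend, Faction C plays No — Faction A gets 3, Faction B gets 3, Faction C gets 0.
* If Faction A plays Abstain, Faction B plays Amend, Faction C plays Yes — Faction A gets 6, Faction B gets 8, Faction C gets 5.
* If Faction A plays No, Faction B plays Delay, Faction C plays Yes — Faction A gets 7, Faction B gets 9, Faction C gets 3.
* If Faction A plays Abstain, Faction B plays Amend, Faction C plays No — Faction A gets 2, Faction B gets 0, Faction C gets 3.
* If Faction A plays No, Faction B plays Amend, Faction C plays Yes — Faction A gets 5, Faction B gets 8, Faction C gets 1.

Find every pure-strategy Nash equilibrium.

(Abstain, Amend, Yes), (Abstain, Delay, No)

(No, Amend, Yes): Faction A can switch to Abstain (5 → 6). Not NE.
(No, Amend, No): Faction C can switch to Yes (0 → 1). Not NE.
(No, Delay, Yes): Faction C can switch to No (3 → 8). Not NE.
(No, Delay, No): Faction A can switch to Abstain (0 → 7). Not NE.
(Abstain, Amend, Yes): Faction A gets 6, best alternative 5; Faction B gets 8, best alternative 3; Faction C gets 5, best alternative 3. No profitable deviation — NE.
(Abstain, Amend, No): Faction A can switch to No (2 → 3). Not NE.
(Abstain, Delay, Yes): Faction A can switch to No (5 → 7). Not NE.
(Abstain, Delay, No): Faction A gets 7, best alternative 0; Faction B gets 6, best alternative 0; Faction C gets 4, best alternative 3. No profitable deviation — NE.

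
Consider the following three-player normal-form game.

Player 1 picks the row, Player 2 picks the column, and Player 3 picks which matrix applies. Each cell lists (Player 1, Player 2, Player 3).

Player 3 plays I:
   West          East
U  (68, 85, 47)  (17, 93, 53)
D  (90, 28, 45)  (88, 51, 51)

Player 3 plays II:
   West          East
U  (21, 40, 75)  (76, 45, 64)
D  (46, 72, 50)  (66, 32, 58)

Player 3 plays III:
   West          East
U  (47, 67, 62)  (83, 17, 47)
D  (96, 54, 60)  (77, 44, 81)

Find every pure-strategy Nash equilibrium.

Player 1 against (West, I): payoffs 68, 90 → best response D.
Player 1 against (West, II): payoffs 21, 46 → best response D.
Player 1 against (West, III): payoffs 47, 96 → best response D.
Player 1 against (East, I): payoffs 17, 88 → best response D.
Player 1 against (East, II): payoffs 76, 66 → best response U.
Player 1 against (East, III): payoffs 83, 77 → best response U.
Player 2 against (U, I): payoffs 85, 93 → best response East.
Player 2 against (U, II): payoffs 40, 45 → best response East.
Player 2 against (U, III): payoffs 67, 17 → best response West.
Player 2 against (D, I): payoffs 28, 51 → best response East.
Player 2 against (D, II): payoffs 72, 32 → best response West.
Player 2 against (D, III): payoffs 54, 44 → best response West.
Player 3 against (U, West): payoffs 47, 75, 62 → best response II.
Player 3 against (U, East): payoffs 53, 64, 47 → best response II.
Player 3 against (D, West): payoffs 45, 50, 60 → best response III.
Player 3 against (D, East): payoffs 51, 58, 81 → best response III.
Mutual best responses: (U, East, II); (D, West, III).

Pure-strategy Nash equilibria: (U, East, II), (D, West, III)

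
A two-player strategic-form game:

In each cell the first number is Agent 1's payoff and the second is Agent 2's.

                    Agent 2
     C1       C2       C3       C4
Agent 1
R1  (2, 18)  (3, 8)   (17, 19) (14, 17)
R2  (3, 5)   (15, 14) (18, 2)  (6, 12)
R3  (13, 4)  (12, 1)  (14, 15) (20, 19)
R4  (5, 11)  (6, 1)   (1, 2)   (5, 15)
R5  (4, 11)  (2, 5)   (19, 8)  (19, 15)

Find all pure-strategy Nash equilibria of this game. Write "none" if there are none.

The pure Nash equilibria are (R2, C2) and (R3, C4).

Agent 1 against C1: payoffs 2, 3, 13, 5, 4 → best response R3.
Agent 1 against C2: payoffs 3, 15, 12, 6, 2 → best response R2.
Agent 1 against C3: payoffs 17, 18, 14, 1, 19 → best response R5.
Agent 1 against C4: payoffs 14, 6, 20, 5, 19 → best response R3.
Agent 2 against R1: payoffs 18, 8, 19, 17 → best response C3.
Agent 2 against R2: payoffs 5, 14, 2, 12 → best response C2.
Agent 2 against R3: payoffs 4, 1, 15, 19 → best response C4.
Agent 2 against R4: payoffs 11, 1, 2, 15 → best response C4.
Agent 2 against R5: payoffs 11, 5, 8, 15 → best response C4.
Mutual best responses: (R2, C2); (R3, C4).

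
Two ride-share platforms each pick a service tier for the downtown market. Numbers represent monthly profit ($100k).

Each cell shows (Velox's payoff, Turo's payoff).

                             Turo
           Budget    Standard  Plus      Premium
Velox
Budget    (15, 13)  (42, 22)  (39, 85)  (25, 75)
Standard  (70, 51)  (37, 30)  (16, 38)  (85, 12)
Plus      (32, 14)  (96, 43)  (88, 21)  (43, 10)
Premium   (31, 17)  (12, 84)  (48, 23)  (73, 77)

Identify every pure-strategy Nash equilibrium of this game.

Velox against Budget: payoffs 15, 70, 32, 31 → best response Standard.
Velox against Standard: payoffs 42, 37, 96, 12 → best response Plus.
Velox against Plus: payoffs 39, 16, 88, 48 → best response Plus.
Velox against Premium: payoffs 25, 85, 43, 73 → best response Standard.
Turo against Budget: payoffs 13, 22, 85, 75 → best response Plus.
Turo against Standard: payoffs 51, 30, 38, 12 → best response Budget.
Turo against Plus: payoffs 14, 43, 21, 10 → best response Standard.
Turo against Premium: payoffs 17, 84, 23, 77 → best response Standard.
Mutual best responses: (Standard, Budget); (Plus, Standard).

The pure Nash equilibria are (Standard, Budget); (Plus, Standard).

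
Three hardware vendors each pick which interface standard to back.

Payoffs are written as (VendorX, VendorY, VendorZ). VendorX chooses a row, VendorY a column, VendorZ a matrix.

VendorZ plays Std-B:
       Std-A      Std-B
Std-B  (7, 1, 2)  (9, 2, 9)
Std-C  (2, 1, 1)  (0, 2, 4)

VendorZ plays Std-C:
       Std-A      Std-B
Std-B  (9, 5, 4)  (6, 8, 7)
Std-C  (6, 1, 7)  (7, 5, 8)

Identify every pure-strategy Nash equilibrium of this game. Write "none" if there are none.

For each player, find the best response to each opponent profile; mutual best responses are the pure NE.
VendorX against (Std-A, Std-B): payoffs 7, 2 → best response Std-B.
VendorX against (Std-A, Std-C): payoffs 9, 6 → best response Std-B.
VendorX against (Std-B, Std-B): payoffs 9, 0 → best response Std-B.
VendorX against (Std-B, Std-C): payoffs 6, 7 → best response Std-C.
VendorY against (Std-B, Std-B): payoffs 1, 2 → best response Std-B.
VendorY against (Std-B, Std-C): payoffs 5, 8 → best response Std-B.
VendorY against (Std-C, Std-B): payoffs 1, 2 → best response Std-B.
VendorY against (Std-C, Std-C): payoffs 1, 5 → best response Std-B.
VendorZ against (Std-B, Std-A): payoffs 2, 4 → best response Std-C.
VendorZ against (Std-B, Std-B): payoffs 9, 7 → best response Std-B.
VendorZ against (Std-C, Std-A): payoffs 1, 7 → best response Std-C.
VendorZ against (Std-C, Std-B): payoffs 4, 8 → best response Std-C.
Mutual best responses: (Std-B, Std-B, Std-B); (Std-C, Std-B, Std-C).

The pure Nash equilibria are (Std-B, Std-B, Std-B), (Std-C, Std-B, Std-C).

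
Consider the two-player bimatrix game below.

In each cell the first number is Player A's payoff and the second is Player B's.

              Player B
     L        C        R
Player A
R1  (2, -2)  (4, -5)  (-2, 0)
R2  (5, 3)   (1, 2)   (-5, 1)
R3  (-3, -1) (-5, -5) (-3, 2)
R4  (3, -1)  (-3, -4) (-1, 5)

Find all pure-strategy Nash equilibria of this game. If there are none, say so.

(R1, L): Player A can switch to R2 (2 → 5). Not NE.
(R1, C): Player B can switch to L (-5 → -2). Not NE.
(R1, R): Player A can switch to R4 (-2 → -1). Not NE.
(R2, L): Player A gets 5, best alternative 3; Player B gets 3, best alternative 2. No profitable deviation — NE.
(R2, C): Player A can switch to R1 (1 → 4). Not NE.
(R2, R): Player A can switch to R1 (-5 → -2). Not NE.
(R3, L): Player A can switch to R1 (-3 → 2). Not NE.
(R4, R): Player A gets -1, best alternative -2; Player B gets 5, best alternative -1. No profitable deviation — NE.
(The remaining 4 profiles each have a profitable deviation by the same check.)

(R2, L) and (R4, R)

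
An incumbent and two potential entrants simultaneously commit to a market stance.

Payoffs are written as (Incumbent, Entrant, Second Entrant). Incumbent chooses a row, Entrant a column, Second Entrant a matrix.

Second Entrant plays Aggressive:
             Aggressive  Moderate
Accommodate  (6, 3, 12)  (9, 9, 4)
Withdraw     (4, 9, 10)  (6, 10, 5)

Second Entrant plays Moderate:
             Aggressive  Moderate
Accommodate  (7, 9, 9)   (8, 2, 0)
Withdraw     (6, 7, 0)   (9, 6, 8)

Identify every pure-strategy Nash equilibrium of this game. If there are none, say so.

The unique pure-strategy Nash equilibrium is (Accommodate, Moderate, Aggressive).

Incumbent against (Aggressive, Aggressive): payoffs 6, 4 → best response Accommodate.
Incumbent against (Aggressive, Moderate): payoffs 7, 6 → best response Accommodate.
Incumbent against (Moderate, Aggressive): payoffs 9, 6 → best response Accommodate.
Incumbent against (Moderate, Moderate): payoffs 8, 9 → best response Withdraw.
Entrant against (Accommodate, Aggressive): payoffs 3, 9 → best response Moderate.
Entrant against (Accommodate, Moderate): payoffs 9, 2 → best response Aggressive.
Entrant against (Withdraw, Aggressive): payoffs 9, 10 → best response Moderate.
Entrant against (Withdraw, Moderate): payoffs 7, 6 → best response Aggressive.
Second Entrant against (Accommodate, Aggressive): payoffs 12, 9 → best response Aggressive.
Second Entrant against (Accommodate, Moderate): payoffs 4, 0 → best response Aggressive.
Second Entrant against (Withdraw, Aggressive): payoffs 10, 0 → best response Aggressive.
Second Entrant against (Withdraw, Moderate): payoffs 5, 8 → best response Moderate.
Mutual best responses: (Accommodate, Moderate, Aggressive).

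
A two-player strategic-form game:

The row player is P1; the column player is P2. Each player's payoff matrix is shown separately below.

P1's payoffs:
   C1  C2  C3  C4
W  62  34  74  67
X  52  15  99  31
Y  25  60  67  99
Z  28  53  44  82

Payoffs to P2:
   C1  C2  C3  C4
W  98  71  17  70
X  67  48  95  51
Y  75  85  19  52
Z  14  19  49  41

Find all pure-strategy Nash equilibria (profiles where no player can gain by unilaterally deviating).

(W, C1); (X, C3); (Y, C2)

(W, C1): P1 gets 62, best alternative 52; P2 gets 98, best alternative 71. No profitable deviation — NE.
(W, C2): P1 can switch to Y (34 → 60). Not NE.
(W, C3): P1 can switch to X (74 → 99). Not NE.
(W, C4): P1 can switch to Y (67 → 99). Not NE.
(X, C1): P1 can switch to W (52 → 62). Not NE.
(X, C2): P1 can switch to W (15 → 34). Not NE.
(X, C3): P1 gets 99, best alternative 74; P2 gets 95, best alternative 67. No profitable deviation — NE.
(X, C4): P1 can switch to W (31 → 67). Not NE.
(Y, C2): P1 gets 60, best alternative 53; P2 gets 85, best alternative 75. No profitable deviation — NE.
(The remaining 7 profiles each have a profitable deviation by the same check.)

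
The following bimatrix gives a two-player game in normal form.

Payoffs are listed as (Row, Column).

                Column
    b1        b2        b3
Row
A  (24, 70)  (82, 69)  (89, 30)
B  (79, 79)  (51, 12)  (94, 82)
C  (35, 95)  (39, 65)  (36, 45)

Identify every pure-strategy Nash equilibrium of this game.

For each strategy profile, look for a profitable unilateral deviation.
(A, b1): Row can switch to B (24 → 79). Not NE.
(A, b2): Column can switch to b1 (69 → 70). Not NE.
(A, b3): Row can switch to B (89 → 94). Not NE.
(B, b1): Column can switch to b3 (79 → 82). Not NE.
(B, b2): Row can switch to A (51 → 82). Not NE.
(B, b3): Row gets 94, best alternative 89; Column gets 82, best alternative 79. No profitable deviation — NE.
(C, b1): Row can switch to B (35 → 79). Not NE.
(The remaining 2 profiles each have a profitable deviation by the same check.)

(B, b3)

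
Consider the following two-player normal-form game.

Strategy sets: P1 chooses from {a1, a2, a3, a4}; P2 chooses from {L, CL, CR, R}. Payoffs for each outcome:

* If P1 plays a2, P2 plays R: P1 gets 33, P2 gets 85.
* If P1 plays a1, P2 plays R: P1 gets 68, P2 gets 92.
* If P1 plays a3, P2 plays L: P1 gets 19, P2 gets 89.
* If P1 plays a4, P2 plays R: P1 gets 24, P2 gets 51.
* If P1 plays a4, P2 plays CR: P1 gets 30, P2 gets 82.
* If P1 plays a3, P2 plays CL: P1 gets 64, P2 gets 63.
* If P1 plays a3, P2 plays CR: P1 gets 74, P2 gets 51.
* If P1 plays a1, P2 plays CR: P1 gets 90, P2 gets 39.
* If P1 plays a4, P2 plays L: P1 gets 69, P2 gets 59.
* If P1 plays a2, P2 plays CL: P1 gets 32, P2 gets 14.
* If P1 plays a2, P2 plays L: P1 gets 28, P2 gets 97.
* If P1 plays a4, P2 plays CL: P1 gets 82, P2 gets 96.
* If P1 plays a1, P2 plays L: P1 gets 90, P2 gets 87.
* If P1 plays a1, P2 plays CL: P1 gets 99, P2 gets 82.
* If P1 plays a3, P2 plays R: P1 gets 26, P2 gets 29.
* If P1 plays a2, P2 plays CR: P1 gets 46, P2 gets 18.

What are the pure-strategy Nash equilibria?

For each strategy profile, look for a profitable unilateral deviation.
(a1, L): P2 can switch to R (87 → 92). Not NE.
(a1, CL): P2 can switch to L (82 → 87). Not NE.
(a1, CR): P2 can switch to L (39 → 87). Not NE.
(a1, R): P1 gets 68, best alternative 33; P2 gets 92, best alternative 87. No profitable deviation — NE.
(a2, L): P1 can switch to a1 (28 → 90). Not NE.
(a2, CL): P1 can switch to a1 (32 → 99). Not NE.
(a2, CR): P1 can switch to a1 (46 → 90). Not NE.
(a2, R): P1 can switch to a1 (33 → 68). Not NE.
(a3, L): P1 can switch to a1 (19 → 90). Not NE.
(The remaining 7 profiles each have a profitable deviation by the same check.)

Pure NE: (a1, R)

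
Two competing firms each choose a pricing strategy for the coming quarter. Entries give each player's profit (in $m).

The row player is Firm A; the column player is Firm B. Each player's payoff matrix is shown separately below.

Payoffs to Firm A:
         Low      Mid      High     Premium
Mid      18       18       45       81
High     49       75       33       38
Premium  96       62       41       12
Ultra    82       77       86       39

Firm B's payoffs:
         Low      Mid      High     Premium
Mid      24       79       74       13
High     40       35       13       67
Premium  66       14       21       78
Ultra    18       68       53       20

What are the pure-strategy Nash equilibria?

Pure NE: (Ultra, Mid)

For each player, find the best response to each opponent profile; mutual best responses are the pure NE.
Firm A against Low: payoffs 18, 49, 96, 82 → best response Premium.
Firm A against Mid: payoffs 18, 75, 62, 77 → best response Ultra.
Firm A against High: payoffs 45, 33, 41, 86 → best response Ultra.
Firm A against Premium: payoffs 81, 38, 12, 39 → best response Mid.
Firm B against Mid: payoffs 24, 79, 74, 13 → best response Mid.
Firm B against High: payoffs 40, 35, 13, 67 → best response Premium.
Firm B against Premium: payoffs 66, 14, 21, 78 → best response Premium.
Firm B against Ultra: payoffs 18, 68, 53, 20 → best response Mid.
Mutual best responses: (Ultra, Mid).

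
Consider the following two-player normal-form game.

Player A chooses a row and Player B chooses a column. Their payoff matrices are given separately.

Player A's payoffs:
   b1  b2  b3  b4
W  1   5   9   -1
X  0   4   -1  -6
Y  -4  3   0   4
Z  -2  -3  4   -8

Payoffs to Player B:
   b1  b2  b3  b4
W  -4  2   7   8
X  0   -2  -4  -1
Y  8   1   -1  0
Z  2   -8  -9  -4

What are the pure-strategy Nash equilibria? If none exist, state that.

This game has no pure Nash equilibrium.

For each strategy profile, look for a profitable unilateral deviation.
(W, b1): Player B can switch to b2 (-4 → 2). Not NE.
(W, b2): Player B can switch to b3 (2 → 7). Not NE.
(W, b3): Player B can switch to b4 (7 → 8). Not NE.
(W, b4): Player A can switch to Y (-1 → 4). Not NE.
(X, b1): Player A can switch to W (0 → 1). Not NE.
(X, b2): Player A can switch to W (4 → 5). Not NE.
(X, b3): Player A can switch to W (-1 → 9). Not NE.
(X, b4): Player A can switch to W (-6 → -1). Not NE.
(Y, b1): Player A can switch to W (-4 → 1). Not NE.
(Y, b2): Player A can switch to W (3 → 5). Not NE.
(The remaining 6 profiles each have a profitable deviation by the same check.)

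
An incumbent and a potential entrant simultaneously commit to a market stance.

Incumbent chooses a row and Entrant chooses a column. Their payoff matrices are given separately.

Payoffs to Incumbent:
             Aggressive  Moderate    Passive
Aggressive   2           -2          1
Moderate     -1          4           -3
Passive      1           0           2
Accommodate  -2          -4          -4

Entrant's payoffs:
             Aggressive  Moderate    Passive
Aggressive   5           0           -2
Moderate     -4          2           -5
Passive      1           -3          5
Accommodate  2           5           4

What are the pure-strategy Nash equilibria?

The pure Nash equilibria are (Aggressive, Aggressive); (Moderate, Moderate); (Passive, Passive).

For each player, find the best response to each opponent profile; mutual best responses are the pure NE.
Incumbent against Aggressive: payoffs 2, -1, 1, -2 → best response Aggressive.
Incumbent against Moderate: payoffs -2, 4, 0, -4 → best response Moderate.
Incumbent against Passive: payoffs 1, -3, 2, -4 → best response Passive.
Entrant against Aggressive: payoffs 5, 0, -2 → best response Aggressive.
Entrant against Moderate: payoffs -4, 2, -5 → best response Moderate.
Entrant against Passive: payoffs 1, -3, 5 → best response Passive.
Entrant against Accommodate: payoffs 2, 5, 4 → best response Moderate.
Mutual best responses: (Aggressive, Aggressive); (Moderate, Moderate); (Passive, Passive).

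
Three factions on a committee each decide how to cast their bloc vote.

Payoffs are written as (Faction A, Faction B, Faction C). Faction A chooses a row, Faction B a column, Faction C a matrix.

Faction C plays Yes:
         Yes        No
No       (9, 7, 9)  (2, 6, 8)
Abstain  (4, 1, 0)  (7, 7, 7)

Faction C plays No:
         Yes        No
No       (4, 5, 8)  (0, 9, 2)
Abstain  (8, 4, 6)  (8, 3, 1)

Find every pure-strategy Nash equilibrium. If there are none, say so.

Faction A against (Yes, Yes): payoffs 9, 4 → best response No.
Faction A against (Yes, No): payoffs 4, 8 → best response Abstain.
Faction A against (No, Yes): payoffs 2, 7 → best response Abstain.
Faction A against (No, No): payoffs 0, 8 → best response Abstain.
Faction B against (No, Yes): payoffs 7, 6 → best response Yes.
Faction B against (No, No): payoffs 5, 9 → best response No.
Faction B against (Abstain, Yes): payoffs 1, 7 → best response No.
Faction B against (Abstain, No): payoffs 4, 3 → best response Yes.
Faction C against (No, Yes): payoffs 9, 8 → best response Yes.
Faction C against (No, No): payoffs 8, 2 → best response Yes.
Faction C against (Abstain, Yes): payoffs 0, 6 → best response No.
Faction C against (Abstain, No): payoffs 7, 1 → best response Yes.
Mutual best responses: (No, Yes, Yes); (Abstain, Yes, No); (Abstain, No, Yes).

The pure Nash equilibria are (No, Yes, Yes); (Abstain, Yes, No); (Abstain, No, Yes).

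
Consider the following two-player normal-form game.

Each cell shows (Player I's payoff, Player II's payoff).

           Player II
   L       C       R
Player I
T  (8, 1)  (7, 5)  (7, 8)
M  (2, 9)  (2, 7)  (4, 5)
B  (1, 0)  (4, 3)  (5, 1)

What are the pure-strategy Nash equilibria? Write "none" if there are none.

Pure NE: (T, R)

(T, L): Player II can switch to C (1 → 5). Not NE.
(T, C): Player II can switch to R (5 → 8). Not NE.
(T, R): Player I gets 7, best alternative 5; Player II gets 8, best alternative 5. No profitable deviation — NE.
(M, L): Player I can switch to T (2 → 8). Not NE.
(M, C): Player I can switch to T (2 → 7). Not NE.
(M, R): Player I can switch to T (4 → 7). Not NE.
(B, L): Player I can switch to T (1 → 8). Not NE.
(B, C): Player I can switch to T (4 → 7). Not NE.
(B, R): Player I can switch to T (5 → 7). Not NE.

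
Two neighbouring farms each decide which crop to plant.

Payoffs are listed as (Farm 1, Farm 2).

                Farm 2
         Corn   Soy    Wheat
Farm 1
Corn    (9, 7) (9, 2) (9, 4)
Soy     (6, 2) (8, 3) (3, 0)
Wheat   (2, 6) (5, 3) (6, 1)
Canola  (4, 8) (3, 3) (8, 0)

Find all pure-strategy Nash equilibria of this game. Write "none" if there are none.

(Corn, Corn)

Farm 1 against Corn: payoffs 9, 6, 2, 4 → best response Corn.
Farm 1 against Soy: payoffs 9, 8, 5, 3 → best response Corn.
Farm 1 against Wheat: payoffs 9, 3, 6, 8 → best response Corn.
Farm 2 against Corn: payoffs 7, 2, 4 → best response Corn.
Farm 2 against Soy: payoffs 2, 3, 0 → best response Soy.
Farm 2 against Wheat: payoffs 6, 3, 1 → best response Corn.
Farm 2 against Canola: payoffs 8, 3, 0 → best response Corn.
Mutual best responses: (Corn, Corn).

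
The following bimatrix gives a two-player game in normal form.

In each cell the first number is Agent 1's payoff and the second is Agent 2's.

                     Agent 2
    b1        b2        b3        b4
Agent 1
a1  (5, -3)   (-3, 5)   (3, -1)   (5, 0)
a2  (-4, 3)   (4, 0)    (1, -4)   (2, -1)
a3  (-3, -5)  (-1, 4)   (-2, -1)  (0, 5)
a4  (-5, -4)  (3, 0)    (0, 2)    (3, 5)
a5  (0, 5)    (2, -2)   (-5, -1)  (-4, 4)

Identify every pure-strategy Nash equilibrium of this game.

For each player, find the best response to each opponent profile; mutual best responses are the pure NE.
Agent 1 against b1: payoffs 5, -4, -3, -5, 0 → best response a1.
Agent 1 against b2: payoffs -3, 4, -1, 3, 2 → best response a2.
Agent 1 against b3: payoffs 3, 1, -2, 0, -5 → best response a1.
Agent 1 against b4: payoffs 5, 2, 0, 3, -4 → best response a1.
Agent 2 against a1: payoffs -3, 5, -1, 0 → best response b2.
Agent 2 against a2: payoffs 3, 0, -4, -1 → best response b1.
Agent 2 against a3: payoffs -5, 4, -1, 5 → best response b4.
Agent 2 against a4: payoffs -4, 0, 2, 5 → best response b4.
Agent 2 against a5: payoffs 5, -2, -1, 4 → best response b1.
No profile is a mutual best response for all players.

This game has no pure Nash equilibrium.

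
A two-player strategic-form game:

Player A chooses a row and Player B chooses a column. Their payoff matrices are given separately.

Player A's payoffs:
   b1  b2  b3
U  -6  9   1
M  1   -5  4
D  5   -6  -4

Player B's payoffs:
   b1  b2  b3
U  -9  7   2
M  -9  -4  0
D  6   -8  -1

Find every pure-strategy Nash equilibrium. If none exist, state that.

The pure Nash equilibria are (U, b2); (M, b3); (D, b1).

Player A against b1: payoffs -6, 1, 5 → best response D.
Player A against b2: payoffs 9, -5, -6 → best response U.
Player A against b3: payoffs 1, 4, -4 → best response M.
Player B against U: payoffs -9, 7, 2 → best response b2.
Player B against M: payoffs -9, -4, 0 → best response b3.
Player B against D: payoffs 6, -8, -1 → best response b1.
Mutual best responses: (U, b2); (M, b3); (D, b1).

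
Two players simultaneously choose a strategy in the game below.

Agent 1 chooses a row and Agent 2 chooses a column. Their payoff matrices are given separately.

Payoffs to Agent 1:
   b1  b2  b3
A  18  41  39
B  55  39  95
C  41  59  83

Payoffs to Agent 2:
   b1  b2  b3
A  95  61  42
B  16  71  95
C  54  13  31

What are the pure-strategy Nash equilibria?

(A, b1): Agent 1 can switch to B (18 → 55). Not NE.
(A, b2): Agent 1 can switch to C (41 → 59). Not NE.
(A, b3): Agent 1 can switch to B (39 → 95). Not NE.
(B, b1): Agent 2 can switch to b2 (16 → 71). Not NE.
(B, b2): Agent 1 can switch to A (39 → 41). Not NE.
(B, b3): Agent 1 gets 95, best alternative 83; Agent 2 gets 95, best alternative 71. No profitable deviation — NE.
(C, b1): Agent 1 can switch to B (41 → 55). Not NE.
(C, b2): Agent 2 can switch to b1 (13 → 54). Not NE.
(C, b3): Agent 1 can switch to B (83 → 95). Not NE.

(B, b3)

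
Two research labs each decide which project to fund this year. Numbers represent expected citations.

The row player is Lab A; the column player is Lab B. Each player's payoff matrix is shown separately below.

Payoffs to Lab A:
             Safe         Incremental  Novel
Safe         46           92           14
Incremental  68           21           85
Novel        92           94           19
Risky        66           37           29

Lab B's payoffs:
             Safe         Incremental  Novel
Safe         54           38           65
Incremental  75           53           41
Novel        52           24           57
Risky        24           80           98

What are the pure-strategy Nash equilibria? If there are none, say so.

(Safe, Safe): Lab A can switch to Incremental (46 → 68). Not NE.
(Safe, Incremental): Lab A can switch to Novel (92 → 94). Not NE.
(Safe, Novel): Lab A can switch to Incremental (14 → 85). Not NE.
(Incremental, Safe): Lab A can switch to Novel (68 → 92). Not NE.
(Incremental, Incremental): Lab A can switch to Safe (21 → 92). Not NE.
(Incremental, Novel): Lab B can switch to Safe (41 → 75). Not NE.
(Novel, Safe): Lab B can switch to Novel (52 → 57). Not NE.
(Novel, Incremental): Lab B can switch to Safe (24 → 52). Not NE.
(Novel, Novel): Lab A can switch to Incremental (19 → 85). Not NE.
(Risky, Safe): Lab A can switch to Incremental (66 → 68). Not NE.
(The remaining 2 profiles each have a profitable deviation by the same check.)

No pure-strategy Nash equilibrium.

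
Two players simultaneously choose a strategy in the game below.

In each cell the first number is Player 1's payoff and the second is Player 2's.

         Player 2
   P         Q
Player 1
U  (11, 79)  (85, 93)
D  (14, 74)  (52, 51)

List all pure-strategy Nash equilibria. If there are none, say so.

(U, Q), (D, P)

For each strategy profile, look for a profitable unilateral deviation.
(U, P): Player 1 can switch to D (11 → 14). Not NE.
(U, Q): Player 1 gets 85, best alternative 52; Player 2 gets 93, best alternative 79. No profitable deviation — NE.
(D, P): Player 1 gets 14, best alternative 11; Player 2 gets 74, best alternative 51. No profitable deviation — NE.
(D, Q): Player 1 can switch to U (52 → 85). Not NE.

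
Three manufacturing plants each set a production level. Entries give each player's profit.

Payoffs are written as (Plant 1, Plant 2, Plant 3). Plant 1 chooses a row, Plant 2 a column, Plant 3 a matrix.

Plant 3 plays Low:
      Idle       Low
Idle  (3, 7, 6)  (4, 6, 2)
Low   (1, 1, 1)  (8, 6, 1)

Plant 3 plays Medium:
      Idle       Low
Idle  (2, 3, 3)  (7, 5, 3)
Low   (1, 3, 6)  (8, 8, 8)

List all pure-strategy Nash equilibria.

For each player, find the best response to each opponent profile; mutual best responses are the pure NE.
Plant 1 against (Idle, Low): payoffs 3, 1 → best response Idle.
Plant 1 against (Idle, Medium): payoffs 2, 1 → best response Idle.
Plant 1 against (Low, Low): payoffs 4, 8 → best response Low.
Plant 1 against (Low, Medium): payoffs 7, 8 → best response Low.
Plant 2 against (Idle, Low): payoffs 7, 6 → best response Idle.
Plant 2 against (Idle, Medium): payoffs 3, 5 → best response Low.
Plant 2 against (Low, Low): payoffs 1, 6 → best response Low.
Plant 2 against (Low, Medium): payoffs 3, 8 → best response Low.
Plant 3 against (Idle, Idle): payoffs 6, 3 → best response Low.
Plant 3 against (Idle, Low): payoffs 2, 3 → best response Medium.
Plant 3 against (Low, Idle): payoffs 1, 6 → best response Medium.
Plant 3 against (Low, Low): payoffs 1, 8 → best response Medium.
Mutual best responses: (Idle, Idle, Low); (Low, Low, Medium).

The pure Nash equilibria are (Idle, Idle, Low) and (Low, Low, Medium).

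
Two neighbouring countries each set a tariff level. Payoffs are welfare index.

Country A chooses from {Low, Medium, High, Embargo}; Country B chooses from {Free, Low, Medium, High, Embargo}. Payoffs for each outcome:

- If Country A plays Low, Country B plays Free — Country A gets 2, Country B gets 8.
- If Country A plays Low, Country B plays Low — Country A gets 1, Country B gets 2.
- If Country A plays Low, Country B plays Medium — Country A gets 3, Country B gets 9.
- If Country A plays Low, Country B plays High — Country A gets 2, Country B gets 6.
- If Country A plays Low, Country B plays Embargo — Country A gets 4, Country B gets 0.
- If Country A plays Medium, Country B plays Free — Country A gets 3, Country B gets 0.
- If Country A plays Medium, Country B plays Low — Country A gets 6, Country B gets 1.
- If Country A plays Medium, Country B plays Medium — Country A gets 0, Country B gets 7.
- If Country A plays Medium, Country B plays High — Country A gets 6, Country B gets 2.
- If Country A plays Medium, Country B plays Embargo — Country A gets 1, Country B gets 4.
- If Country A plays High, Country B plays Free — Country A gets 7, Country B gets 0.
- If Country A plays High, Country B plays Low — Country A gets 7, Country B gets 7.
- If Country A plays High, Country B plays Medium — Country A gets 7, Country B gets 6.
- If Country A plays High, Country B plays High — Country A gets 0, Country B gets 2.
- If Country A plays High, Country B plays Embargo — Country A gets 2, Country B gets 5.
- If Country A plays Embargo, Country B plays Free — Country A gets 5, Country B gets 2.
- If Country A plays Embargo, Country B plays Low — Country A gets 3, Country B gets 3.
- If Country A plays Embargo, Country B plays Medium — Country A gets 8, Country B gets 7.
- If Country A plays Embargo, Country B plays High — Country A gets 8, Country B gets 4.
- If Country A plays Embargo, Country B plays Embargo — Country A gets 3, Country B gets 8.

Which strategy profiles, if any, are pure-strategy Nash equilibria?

The unique pure-strategy Nash equilibrium is (High, Low).

(Low, Free): Country A can switch to Medium (2 → 3). Not NE.
(Low, Low): Country A can switch to Medium (1 → 6). Not NE.
(Low, Medium): Country A can switch to High (3 → 7). Not NE.
(Low, High): Country A can switch to Medium (2 → 6). Not NE.
(Low, Embargo): Country B can switch to Free (0 → 8). Not NE.
(Medium, Free): Country A can switch to High (3 → 7). Not NE.
(Medium, Low): Country A can switch to High (6 → 7). Not NE.
(Medium, Medium): Country A can switch to Low (0 → 3). Not NE.
(High, Low): Country A gets 7, best alternative 6; Country B gets 7, best alternative 6. No profitable deviation — NE.
(The remaining 11 profiles each have a profitable deviation by the same check.)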